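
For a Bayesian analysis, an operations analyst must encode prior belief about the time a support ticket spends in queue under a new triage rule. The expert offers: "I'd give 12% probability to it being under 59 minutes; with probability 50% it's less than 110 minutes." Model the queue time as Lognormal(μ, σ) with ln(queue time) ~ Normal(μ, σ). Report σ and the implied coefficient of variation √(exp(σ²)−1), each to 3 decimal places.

If T ~ Lognormal(μ,σ) then ln T ~ Normal(μ,σ), so the p-quantile of ln T is μ + z_p·σ.
ln(59) = 4.078 and ln(110) = 4.7; z_{0.12} = -1.175, z_{0.5} = 0.
σ = (4.7 − 4.078)/(0 − (-1.175)) = 0.530.
μ = 4.078 − (-1.175)·0.530 = 4.700.
CV = √(exp(σ²)−1) = √(exp(0.2811)−1) = 0.570.

σ ≈ 0.530, CV ≈ 0.570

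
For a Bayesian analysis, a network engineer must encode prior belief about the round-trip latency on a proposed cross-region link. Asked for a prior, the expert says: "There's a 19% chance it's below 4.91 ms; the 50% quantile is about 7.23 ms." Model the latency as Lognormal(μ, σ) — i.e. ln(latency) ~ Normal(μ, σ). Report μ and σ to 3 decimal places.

If T ~ Lognormal(μ,σ) then ln T ~ Normal(μ,σ), so the p-quantile of ln T is μ + z_p·σ.
ln(4.91) = 1.591 and ln(7.23) = 1.978; z_{0.19} = -0.8779, z_{0.5} = 0.
σ = (1.978 − 1.591)/(0 − (-0.8779)) = 0.441.
μ = 1.591 − (-0.8779)·0.441 = 1.978.

μ ≈ 1.978, σ ≈ 0.441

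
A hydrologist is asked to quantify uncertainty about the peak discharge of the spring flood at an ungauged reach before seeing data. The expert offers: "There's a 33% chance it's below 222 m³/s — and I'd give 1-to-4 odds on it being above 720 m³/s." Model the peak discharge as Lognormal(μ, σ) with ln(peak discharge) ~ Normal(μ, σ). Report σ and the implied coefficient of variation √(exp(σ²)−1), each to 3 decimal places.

σ ≈ 0.918, CV ≈ 1.150

If T ~ Lognormal(μ,σ) then ln T ~ Normal(μ,σ), so the p-quantile of ln T is μ + z_p·σ.
ln(222) = 5.403 and ln(720) = 6.579; z_{0.33} = -0.4399, z_{0.8} = 0.8416.
σ = (6.579 − 5.403)/(0.8416 − (-0.4399)) = 0.918.
μ = 5.403 − (-0.4399)·0.918 = 5.807.
CV = √(exp(σ²)−1) = √(exp(0.8429)−1) = 1.150.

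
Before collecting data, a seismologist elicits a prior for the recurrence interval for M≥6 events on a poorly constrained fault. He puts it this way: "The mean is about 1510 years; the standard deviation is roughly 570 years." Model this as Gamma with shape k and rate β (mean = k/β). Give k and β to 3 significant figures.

For Gamma(k, rate β): mean = k/β, variance = k/β², so CV = 1/√k.
CV = SD/mean = 570/1510 = 0.3775, hence k = 1/CV² = 7.02.
Then β = k/mean = 7.02/1510 = 0.00465.

k ≈ 7.02, β ≈ 0.00465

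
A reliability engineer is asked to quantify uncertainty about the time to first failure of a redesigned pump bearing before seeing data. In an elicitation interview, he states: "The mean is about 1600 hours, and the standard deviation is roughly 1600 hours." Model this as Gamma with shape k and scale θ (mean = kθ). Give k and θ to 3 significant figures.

For Gamma(k, scale θ): mean = kθ, variance = kθ², so CV = 1/√k.
CV = SD/mean = 1600/1600 = 1, hence k = 1/CV² = 1.
Then θ = mean/k = 1600/1 = 1600.

k ≈ 1, θ ≈ 1600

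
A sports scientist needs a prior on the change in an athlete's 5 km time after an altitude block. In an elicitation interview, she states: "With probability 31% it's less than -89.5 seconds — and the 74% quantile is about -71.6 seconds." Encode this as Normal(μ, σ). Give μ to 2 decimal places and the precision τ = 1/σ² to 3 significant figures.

μ = -81.71, τ = 0.00405

The p-quantile of Normal(μ,σ) is μ + z_p·σ, with z_{0.31} = -0.4959 and z_{0.74} = 0.6433.
Eliminate σ: μ = (z₂·x₁ − z₁·x₂)/(z₂ − z₁) = (0.6433·-89.5 − (-0.4959)·-71.6)/1.139 = -81.71.
Then σ = (x₂ − x₁)/(z₂ − z₁) = (-71.6 − -89.5)/1.139 = 15.71.
Precision τ = 1/σ² = 1/15.71² = 0.00405.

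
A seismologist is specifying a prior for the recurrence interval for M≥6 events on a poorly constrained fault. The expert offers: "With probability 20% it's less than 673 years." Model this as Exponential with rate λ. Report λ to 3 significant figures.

λ ≈ 0.000332

P(T < 673.0) = 1 − e^(−λ·673.0) = 0.2, so λ = −ln(1−0.2)/673.0 = −ln(0.8)/673.0 = 0.000332.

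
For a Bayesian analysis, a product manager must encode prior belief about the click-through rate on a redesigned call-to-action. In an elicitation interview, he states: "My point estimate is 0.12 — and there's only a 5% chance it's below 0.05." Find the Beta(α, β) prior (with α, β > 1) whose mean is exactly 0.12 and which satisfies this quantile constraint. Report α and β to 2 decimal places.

With mean 0.12 fixed, write α = 0.12s, β = 0.88s where s = α+β.
Need P(θ < 0.05) = 0.05 under Beta(0.12s, 0.88s). Normal approximation: (q−m)/√(m(1−m)/s) ≈ z_{0.05} = -1.64, so s ≈ 0.12·0.88·(-1.64)²/(0.05−0.12)² = 58.3.
At s = 58.3: P(θ<0.05) ≈ 0.024. Adjusting to match 0.05 gives s ≈ 42.09.
So α = 0.12·42.09 ≈ 5.05, β = 0.88·42.09 ≈ 37.04.

α ≈ 5.05, β ≈ 37.04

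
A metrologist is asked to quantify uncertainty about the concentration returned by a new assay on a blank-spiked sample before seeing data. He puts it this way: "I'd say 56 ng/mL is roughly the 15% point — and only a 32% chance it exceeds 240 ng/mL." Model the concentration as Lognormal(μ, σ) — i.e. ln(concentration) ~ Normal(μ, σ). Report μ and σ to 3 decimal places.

μ ≈ 5.028, σ ≈ 0.968

If T ~ Lognormal(μ,σ) then ln T ~ Normal(μ,σ), so the p-quantile of ln T is μ + z_p·σ.
ln(56) = 4.025 and ln(240) = 5.481; z_{0.15} = -1.036, z_{0.68} = 0.4677.
σ = (5.481 − 4.025)/(0.4677 − (-1.036)) = 0.968.
μ = 4.025 − (-1.036)·0.968 = 5.028.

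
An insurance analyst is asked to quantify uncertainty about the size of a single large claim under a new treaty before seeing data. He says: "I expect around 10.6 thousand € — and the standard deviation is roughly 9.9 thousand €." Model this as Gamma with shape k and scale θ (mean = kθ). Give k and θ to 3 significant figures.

For Gamma(k, scale θ): mean = kθ, variance = kθ², so CV = 1/√k.
CV = SD/mean = 9.9/10.6 = 0.934, hence k = 1/CV² = 1.15.
Then θ = mean/k = 10.6/1.15 = 9.25.

k ≈ 1.15, θ ≈ 9.25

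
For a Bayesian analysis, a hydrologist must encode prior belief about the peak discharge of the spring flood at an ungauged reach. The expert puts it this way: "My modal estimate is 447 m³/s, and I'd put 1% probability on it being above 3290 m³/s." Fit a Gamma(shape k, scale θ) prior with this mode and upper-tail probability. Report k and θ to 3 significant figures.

Gamma(k,θ) with k>1 has mode (k−1)θ, so θ = 447/(k−1).
Need P(X < 3290) = 0.99 with θ tied to k this way. Start at k = 2, θ = 447: P(X<3290) ≈ 0.995.
Too high — lower k to spread out. Iterating converges to k ≈ 1.87.
Then θ = 447/(1.87−1) ≈ 515.

k ≈ 1.87, θ ≈ 515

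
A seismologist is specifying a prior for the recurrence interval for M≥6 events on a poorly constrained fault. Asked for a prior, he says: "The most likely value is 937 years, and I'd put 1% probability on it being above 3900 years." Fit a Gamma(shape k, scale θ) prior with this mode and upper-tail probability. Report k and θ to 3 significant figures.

k ≈ 3.03, θ ≈ 461

Gamma(k,θ) with k>1 has mode (k−1)θ, so θ = 937/(k−1).
Need P(X < 3900) = 0.99 with θ tied to k this way. Start at k = 2, θ = 937: P(X<3900) ≈ 0.920.
Too low — raise k to concentrate. Iterating converges to k ≈ 3.03.
Then θ = 937/(3.03−1) ≈ 461.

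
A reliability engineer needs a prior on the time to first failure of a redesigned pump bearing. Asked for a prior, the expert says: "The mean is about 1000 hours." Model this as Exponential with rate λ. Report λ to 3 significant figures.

Exponential mean = 1/λ, so λ = 1/1000.0 = 0.001.

λ ≈ 0.001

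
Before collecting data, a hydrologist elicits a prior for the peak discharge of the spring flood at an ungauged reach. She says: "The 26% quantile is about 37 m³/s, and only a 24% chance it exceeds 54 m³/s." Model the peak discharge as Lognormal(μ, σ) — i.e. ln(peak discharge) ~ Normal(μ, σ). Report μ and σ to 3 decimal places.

μ ≈ 3.791, σ ≈ 0.280

If T ~ Lognormal(μ,σ) then ln T ~ Normal(μ,σ), so the p-quantile of ln T is μ + z_p·σ.
ln(37) = 3.611 and ln(54) = 3.989; z_{0.26} = -0.6433, z_{0.76} = 0.7063.
σ = (3.989 − 3.611)/(0.7063 − (-0.6433)) = 0.280.
μ = 3.611 − (-0.6433)·0.280 = 3.791.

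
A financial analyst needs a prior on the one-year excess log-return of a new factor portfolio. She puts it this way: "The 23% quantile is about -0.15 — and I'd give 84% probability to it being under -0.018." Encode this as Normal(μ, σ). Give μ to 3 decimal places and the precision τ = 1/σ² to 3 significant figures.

μ = -0.094, τ = 172

The p-quantile of Normal(μ,σ) is μ + z_p·σ, with z_{0.23} = -0.7388 and z_{0.84} = 0.9945.
Eliminate σ: μ = (z₂·x₁ − z₁·x₂)/(z₂ − z₁) = (0.9945·-0.15 − (-0.7388)·-0.018)/1.733 = -0.094.
Then σ = (x₂ − x₁)/(z₂ − z₁) = (-0.018 − -0.15)/1.733 = 0.076.
Precision τ = 1/σ² = 1/0.07616² = 172.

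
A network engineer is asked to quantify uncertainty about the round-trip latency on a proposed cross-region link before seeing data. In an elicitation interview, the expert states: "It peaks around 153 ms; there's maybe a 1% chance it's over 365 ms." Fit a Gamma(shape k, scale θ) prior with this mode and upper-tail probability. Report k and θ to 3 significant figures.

k ≈ 7.27, θ ≈ 24.4

Gamma(k,θ) with k>1 has mode (k−1)θ, so θ = 153/(k−1).
Need P(X < 365) = 0.99 with θ tied to k this way. Start at k = 2, θ = 153: P(X<365) ≈ 0.688.
Too low — raise k to concentrate. Iterating converges to k ≈ 7.27.
Then θ = 153/(7.27−1) ≈ 24.4.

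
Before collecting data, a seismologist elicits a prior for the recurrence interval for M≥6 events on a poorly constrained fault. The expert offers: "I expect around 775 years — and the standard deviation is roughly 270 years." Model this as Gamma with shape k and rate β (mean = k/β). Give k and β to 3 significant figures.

k ≈ 8.24, β ≈ 0.0106

For Gamma(k, rate β): mean = k/β, variance = k/β², so CV = 1/√k.
CV = SD/mean = 270/775 = 0.3484, hence k = 1/CV² = 8.24.
Then β = k/mean = 8.24/775 = 0.0106.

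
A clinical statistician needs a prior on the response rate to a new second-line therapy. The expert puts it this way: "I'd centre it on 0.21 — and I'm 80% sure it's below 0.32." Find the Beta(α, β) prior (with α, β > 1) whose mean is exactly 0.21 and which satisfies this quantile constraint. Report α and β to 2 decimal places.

With mean 0.21 fixed, write α = 0.21s, β = 0.79s where s = α+β.
Need P(θ < 0.32) = 0.8 under Beta(0.21s, 0.79s). Normal approximation: (q−m)/√(m(1−m)/s) ≈ z_{0.8} = 0.842, so s ≈ 0.21·0.79·(0.842)²/(0.32−0.21)² = 9.7.
At s = 9.7: P(θ<0.32) ≈ 0.814. Adjusting to match 0.8 gives s ≈ 8.11.
So α = 0.21·8.11 ≈ 1.70, β = 0.79·8.11 ≈ 6.41.

α ≈ 1.70, β ≈ 6.41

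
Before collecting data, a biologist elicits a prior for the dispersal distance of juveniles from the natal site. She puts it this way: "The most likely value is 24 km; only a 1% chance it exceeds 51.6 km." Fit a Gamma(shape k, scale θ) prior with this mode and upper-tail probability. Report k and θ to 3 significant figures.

Gamma(k,θ) with k>1 has mode (k−1)θ, so θ = 24/(k−1).
Need P(X < 51.6) = 0.99 with θ tied to k this way. Start at k = 2, θ = 24: P(X<51.6) ≈ 0.633.
Too low — raise k to concentrate. Iterating converges to k ≈ 9.27.
Then θ = 24/(9.27−1) ≈ 2.9.

k ≈ 9.27, θ ≈ 2.9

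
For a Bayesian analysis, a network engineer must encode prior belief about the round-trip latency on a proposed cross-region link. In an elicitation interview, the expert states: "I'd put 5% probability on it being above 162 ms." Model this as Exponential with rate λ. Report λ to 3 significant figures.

λ ≈ 0.0185

P(T > 162.0) = e^(−λ·162.0) = 0.05, so λ = −ln(0.05)/162.0 = 0.0185.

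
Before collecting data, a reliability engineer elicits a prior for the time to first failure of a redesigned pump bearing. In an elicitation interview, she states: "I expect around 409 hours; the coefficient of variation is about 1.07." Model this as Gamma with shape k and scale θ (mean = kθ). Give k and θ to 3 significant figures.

k ≈ 0.873, θ ≈ 468

For Gamma(k, scale θ): mean = kθ, variance = kθ², so CV = 1/√k.
CV = 1.07, hence k = 1/CV² = 0.873.
Then θ = mean/k = 409/0.873 = 468.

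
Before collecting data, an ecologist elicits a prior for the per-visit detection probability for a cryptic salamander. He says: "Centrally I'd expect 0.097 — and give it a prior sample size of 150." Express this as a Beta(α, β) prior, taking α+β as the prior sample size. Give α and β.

Under the effective-sample-size interpretation, Beta(α, β) has prior mean α/(α+β) and prior sample size α+β.
So α+β = 150 and α/(α+β) = 0.097, giving α = 0.097·150 = 14.55 and β = 150 − 14.55 = 135.45.

α = 14.55, β = 135.45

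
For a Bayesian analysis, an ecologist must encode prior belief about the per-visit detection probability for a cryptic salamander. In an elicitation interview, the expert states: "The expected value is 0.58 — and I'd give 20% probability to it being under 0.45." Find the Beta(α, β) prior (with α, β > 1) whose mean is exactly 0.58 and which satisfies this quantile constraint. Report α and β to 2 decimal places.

α ≈ 5.85, β ≈ 4.24

With mean 0.58 fixed, write α = 0.58s, β = 0.42s where s = α+β.
Need P(θ < 0.45) = 0.2 under Beta(0.58s, 0.42s). Normal approximation: (q−m)/√(m(1−m)/s) ≈ z_{0.2} = -0.842, so s ≈ 0.58·0.42·(-0.842)²/(0.45−0.58)² = 10.2.
At s = 10.2: P(θ<0.45) ≈ 0.199. Adjusting to match 0.2 gives s ≈ 10.09.
So α = 0.58·10.09 ≈ 5.85, β = 0.42·10.09 ≈ 4.24.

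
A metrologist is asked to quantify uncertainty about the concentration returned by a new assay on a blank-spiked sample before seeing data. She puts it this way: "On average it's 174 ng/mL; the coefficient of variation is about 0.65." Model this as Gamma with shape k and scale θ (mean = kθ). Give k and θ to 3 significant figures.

For Gamma(k, scale θ): mean = kθ, variance = kθ², so CV = 1/√k.
CV = 0.65, hence k = 1/CV² = 2.37.
Then θ = mean/k = 174/2.37 = 73.5.

k ≈ 2.37, θ ≈ 73.5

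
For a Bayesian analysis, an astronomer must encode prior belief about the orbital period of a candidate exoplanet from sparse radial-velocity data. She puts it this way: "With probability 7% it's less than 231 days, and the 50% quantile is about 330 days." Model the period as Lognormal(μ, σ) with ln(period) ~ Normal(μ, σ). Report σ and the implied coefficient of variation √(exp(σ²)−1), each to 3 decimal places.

σ ≈ 0.242, CV ≈ 0.245

If T ~ Lognormal(μ,σ) then ln T ~ Normal(μ,σ), so the p-quantile of ln T is μ + z_p·σ.
ln(231) = 5.442 and ln(330) = 5.799; z_{0.07} = -1.476, z_{0.5} = 0.
σ = (5.799 − 5.442)/(0 − (-1.476)) = 0.242.
μ = 5.442 − (-1.476)·0.242 = 5.799.
CV = √(exp(σ²)−1) = √(exp(0.0584)−1) = 0.245.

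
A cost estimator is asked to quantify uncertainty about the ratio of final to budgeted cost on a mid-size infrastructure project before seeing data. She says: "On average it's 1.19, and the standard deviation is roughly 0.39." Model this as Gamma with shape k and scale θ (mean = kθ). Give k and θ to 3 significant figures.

k ≈ 9.31, θ ≈ 0.128

For Gamma(k, scale θ): mean = kθ, variance = kθ², so CV = 1/√k.
CV = SD/mean = 0.39/1.19 = 0.3277, hence k = 1/CV² = 9.31.
Then θ = mean/k = 1.19/9.31 = 0.128.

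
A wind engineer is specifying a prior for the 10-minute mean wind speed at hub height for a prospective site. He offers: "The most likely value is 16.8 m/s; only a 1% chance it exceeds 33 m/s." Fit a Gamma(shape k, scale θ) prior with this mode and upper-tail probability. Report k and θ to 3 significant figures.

Gamma(k,θ) with k>1 has mode (k−1)θ, so θ = 16.8/(k−1).
Need P(X < 33) = 0.99 with θ tied to k this way. Start at k = 2, θ = 16.8: P(X<33) ≈ 0.584.
Too low — raise k to concentrate. Iterating converges to k ≈ 11.8.
Then θ = 16.8/(11.8−1) ≈ 1.55.

k ≈ 11.8, θ ≈ 1.55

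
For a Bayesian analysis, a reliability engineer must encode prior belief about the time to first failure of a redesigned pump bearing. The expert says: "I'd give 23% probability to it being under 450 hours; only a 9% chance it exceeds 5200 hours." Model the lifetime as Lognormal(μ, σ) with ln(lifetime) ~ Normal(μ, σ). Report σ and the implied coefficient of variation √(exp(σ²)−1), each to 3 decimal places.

If T ~ Lognormal(μ,σ) then ln T ~ Normal(μ,σ), so the p-quantile of ln T is μ + z_p·σ.
ln(450) = 6.109 and ln(5200) = 8.556; z_{0.23} = -0.7388, z_{0.91} = 1.341.
σ = (8.556 − 6.109)/(1.341 − (-0.7388)) = 1.177.
μ = 6.109 − (-0.7388)·1.177 = 6.979.
CV = √(exp(σ²)−1) = √(exp(1.3847)−1) = 1.730.

σ ≈ 1.177, CV ≈ 1.730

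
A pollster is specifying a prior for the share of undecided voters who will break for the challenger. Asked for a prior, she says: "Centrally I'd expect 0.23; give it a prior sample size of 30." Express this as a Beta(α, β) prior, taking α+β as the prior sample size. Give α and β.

α = 6.9, β = 23.1

Under the effective-sample-size interpretation, Beta(α, β) has prior mean α/(α+β) and prior sample size α+β.
So α+β = 30 and α/(α+β) = 0.23, giving α = 0.23·30 = 6.9 and β = 30 − 6.9 = 23.1.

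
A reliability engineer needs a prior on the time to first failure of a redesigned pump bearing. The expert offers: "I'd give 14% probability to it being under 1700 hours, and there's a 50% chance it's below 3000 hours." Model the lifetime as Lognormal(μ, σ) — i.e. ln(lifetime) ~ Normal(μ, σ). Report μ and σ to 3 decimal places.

μ ≈ 8.006, σ ≈ 0.526

If T ~ Lognormal(μ,σ) then ln T ~ Normal(μ,σ), so the p-quantile of ln T is μ + z_p·σ.
ln(1700) = 7.438 and ln(3000) = 8.006; z_{0.14} = -1.08, z_{0.5} = 0.
σ = (8.006 − 7.438)/(0 − (-1.08)) = 0.526.
μ = 7.438 − (-1.08)·0.526 = 8.006.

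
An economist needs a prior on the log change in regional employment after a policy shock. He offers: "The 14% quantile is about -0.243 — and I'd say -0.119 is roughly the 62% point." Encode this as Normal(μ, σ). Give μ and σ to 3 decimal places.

μ = -0.146, σ = 0.089

The p-quantile of Normal(μ,σ) is μ + z_p·σ, with z_{0.14} = -1.08 and z_{0.62} = 0.3055.
Eliminate σ: μ = (z₂·x₁ − z₁·x₂)/(z₂ − z₁) = (0.3055·-0.243 − (-1.08)·-0.119)/1.386 = -0.146.
Then σ = (x₂ − x₁)/(z₂ − z₁) = (-0.119 − -0.243)/1.386 = 0.089.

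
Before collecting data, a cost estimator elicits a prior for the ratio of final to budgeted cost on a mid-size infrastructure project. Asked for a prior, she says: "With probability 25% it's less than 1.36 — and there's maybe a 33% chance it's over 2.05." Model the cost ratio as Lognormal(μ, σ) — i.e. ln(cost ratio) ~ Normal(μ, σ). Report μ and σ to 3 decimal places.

If T ~ Lognormal(μ,σ) then ln T ~ Normal(μ,σ), so the p-quantile of ln T is μ + z_p·σ.
ln(1.36) = 0.3075 and ln(2.05) = 0.7178; z_{0.25} = -0.6745, z_{0.67} = 0.4399.
σ = (0.7178 − 0.3075)/(0.4399 − (-0.6745)) = 0.368.
μ = 0.3075 − (-0.6745)·0.368 = 0.556.

μ ≈ 0.556, σ ≈ 0.368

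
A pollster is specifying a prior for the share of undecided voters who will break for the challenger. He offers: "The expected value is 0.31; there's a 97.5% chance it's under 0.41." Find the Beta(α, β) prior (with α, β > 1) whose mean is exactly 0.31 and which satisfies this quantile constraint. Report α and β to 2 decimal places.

α ≈ 27.21, β ≈ 60.57

With mean 0.31 fixed, write α = 0.31s, β = 0.69s where s = α+β.
Need P(θ < 0.41) = 0.975 under Beta(0.31s, 0.69s). Normal approximation: (q−m)/√(m(1−m)/s) ≈ z_{0.975} = 1.96, so s ≈ 0.31·0.69·(1.96)²/(0.41−0.31)² = 82.2.
At s = 82.2: P(θ<0.41) ≈ 0.971. Adjusting to match 0.975 gives s ≈ 87.79.
So α = 0.31·87.79 ≈ 27.21, β = 0.69·87.79 ≈ 60.57.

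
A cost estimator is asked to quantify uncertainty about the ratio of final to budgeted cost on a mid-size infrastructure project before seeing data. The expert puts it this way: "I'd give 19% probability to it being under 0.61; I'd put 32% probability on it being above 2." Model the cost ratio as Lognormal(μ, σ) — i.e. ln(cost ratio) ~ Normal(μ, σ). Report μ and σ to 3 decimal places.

μ ≈ 0.280, σ ≈ 0.882

If T ~ Lognormal(μ,σ) then ln T ~ Normal(μ,σ), so the p-quantile of ln T is μ + z_p·σ.
ln(0.61) = -0.4943 and ln(2) = 0.6931; z_{0.19} = -0.8779, z_{0.68} = 0.4677.
σ = (0.6931 − -0.4943)/(0.4677 − (-0.8779)) = 0.882.
μ = -0.4943 − (-0.8779)·0.882 = 0.280.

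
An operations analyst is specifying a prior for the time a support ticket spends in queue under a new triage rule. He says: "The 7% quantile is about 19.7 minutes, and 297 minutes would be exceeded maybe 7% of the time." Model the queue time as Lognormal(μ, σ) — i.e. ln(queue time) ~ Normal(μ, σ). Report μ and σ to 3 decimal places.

If T ~ Lognormal(μ,σ) then ln T ~ Normal(μ,σ), so the p-quantile of ln T is μ + z_p·σ.
ln(19.7) = 2.981 and ln(297) = 5.694; z_{0.07} = -1.476, z_{0.93} = 1.476.
σ = (5.694 − 2.981)/(1.476 − (-1.476)) = 0.919.
μ = 2.981 − (-1.476)·0.919 = 4.337.

μ ≈ 4.337, σ ≈ 0.919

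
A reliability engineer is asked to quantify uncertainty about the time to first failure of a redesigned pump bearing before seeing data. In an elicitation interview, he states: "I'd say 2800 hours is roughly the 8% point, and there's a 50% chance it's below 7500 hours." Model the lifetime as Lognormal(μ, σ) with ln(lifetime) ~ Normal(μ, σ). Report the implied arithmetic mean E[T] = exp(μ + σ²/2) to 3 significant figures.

E[T] ≈ 9590 hours

If T ~ Lognormal(μ,σ) then ln T ~ Normal(μ,σ), so the p-quantile of ln T is μ + z_p·σ.
ln(2800) = 7.937 and ln(7500) = 8.923; z_{0.08} = -1.405, z_{0.5} = 0.
σ = (8.923 − 7.937)/(0 − (-1.405)) = 0.701.
μ = 7.937 − (-1.405)·0.701 = 8.923.
E[T] = exp(μ + σ²/2) = exp(8.923 + 0.2459) = 9590 hours.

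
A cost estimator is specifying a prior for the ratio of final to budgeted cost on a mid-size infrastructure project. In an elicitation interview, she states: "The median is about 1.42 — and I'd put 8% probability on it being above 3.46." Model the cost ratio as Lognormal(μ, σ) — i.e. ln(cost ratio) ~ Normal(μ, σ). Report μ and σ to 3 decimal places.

μ ≈ 0.351, σ ≈ 0.634

If T ~ Lognormal(μ,σ) then ln T ~ Normal(μ,σ), so the p-quantile of ln T is μ + z_p·σ.
ln(1.42) = 0.3507 and ln(3.46) = 1.241; z_{0.5} = 0, z_{0.92} = 1.405.
σ = (1.241 − 0.3507)/(1.405 − (0)) = 0.634.
μ = 0.3507 − (0)·0.634 = 0.351.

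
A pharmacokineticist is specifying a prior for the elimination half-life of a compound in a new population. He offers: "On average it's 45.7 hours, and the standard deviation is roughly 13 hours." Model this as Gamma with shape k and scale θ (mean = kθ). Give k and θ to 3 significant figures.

k ≈ 12.4, θ ≈ 3.7

For Gamma(k, scale θ): mean = kθ, variance = kθ², so CV = 1/√k.
CV = SD/mean = 13/45.7 = 0.2845, hence k = 1/CV² = 12.4.
Then θ = mean/k = 45.7/12.4 = 3.7.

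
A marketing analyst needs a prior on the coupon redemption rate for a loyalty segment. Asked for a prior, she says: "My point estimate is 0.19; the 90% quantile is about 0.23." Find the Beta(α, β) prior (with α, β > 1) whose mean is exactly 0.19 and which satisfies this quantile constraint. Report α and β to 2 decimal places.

α ≈ 31.08, β ≈ 132.49

With mean 0.19 fixed, write α = 0.19s, β = 0.81s where s = α+β.
Need P(θ < 0.23) = 0.9 under Beta(0.19s, 0.81s). Normal approximation: (q−m)/√(m(1−m)/s) ≈ z_{0.9} = 1.28, so s ≈ 0.19·0.81·(1.28)²/(0.23−0.19)² = 158.0.
At s = 158.0: P(θ<0.23) ≈ 0.896. Adjusting to match 0.9 gives s ≈ 163.57.
So α = 0.19·163.57 ≈ 31.08, β = 0.81·163.57 ≈ 132.49.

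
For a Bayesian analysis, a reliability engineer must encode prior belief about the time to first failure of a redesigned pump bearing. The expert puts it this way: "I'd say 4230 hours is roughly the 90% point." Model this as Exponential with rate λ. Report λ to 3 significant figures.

λ ≈ 0.000544

P(T < 4230.0) = 1 − e^(−λ·4230.0) = 0.9, so λ = −ln(1−0.9)/4230.0 = −ln(0.1)/4230.0 = 0.000544.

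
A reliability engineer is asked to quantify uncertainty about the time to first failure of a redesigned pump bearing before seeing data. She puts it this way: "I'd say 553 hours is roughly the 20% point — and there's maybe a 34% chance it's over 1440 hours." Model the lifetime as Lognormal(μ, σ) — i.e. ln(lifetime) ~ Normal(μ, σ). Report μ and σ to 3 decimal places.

If T ~ Lognormal(μ,σ) then ln T ~ Normal(μ,σ), so the p-quantile of ln T is μ + z_p·σ.
ln(553) = 6.315 and ln(1440) = 7.272; z_{0.2} = -0.8416, z_{0.66} = 0.4125.
σ = (7.272 − 6.315)/(0.4125 − (-0.8416)) = 0.763.
μ = 6.315 − (-0.8416)·0.763 = 6.958.

μ ≈ 6.958, σ ≈ 0.763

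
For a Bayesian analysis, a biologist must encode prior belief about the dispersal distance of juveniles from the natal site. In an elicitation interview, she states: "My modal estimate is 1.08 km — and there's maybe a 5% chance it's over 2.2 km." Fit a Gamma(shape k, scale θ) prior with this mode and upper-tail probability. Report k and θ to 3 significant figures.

k ≈ 6.47, θ ≈ 0.198

Gamma(k,θ) with k>1 has mode (k−1)θ, so θ = 1.08/(k−1).
Need P(X < 2.2) = 0.95 with θ tied to k this way. Start at k = 2, θ = 1.08: P(X<2.2) ≈ 0.604.
Too low — raise k to concentrate. Iterating converges to k ≈ 6.47.
Then θ = 1.08/(6.47−1) ≈ 0.198.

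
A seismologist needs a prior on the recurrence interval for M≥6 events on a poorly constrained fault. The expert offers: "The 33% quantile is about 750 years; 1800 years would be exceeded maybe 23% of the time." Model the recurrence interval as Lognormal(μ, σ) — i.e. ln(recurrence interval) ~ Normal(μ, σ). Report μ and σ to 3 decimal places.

μ ≈ 6.947, σ ≈ 0.743

If T ~ Lognormal(μ,σ) then ln T ~ Normal(μ,σ), so the p-quantile of ln T is μ + z_p·σ.
ln(750) = 6.62 and ln(1800) = 7.496; z_{0.33} = -0.4399, z_{0.77} = 0.7388.
σ = (7.496 − 6.62)/(0.7388 − (-0.4399)) = 0.743.
μ = 6.62 − (-0.4399)·0.743 = 6.947.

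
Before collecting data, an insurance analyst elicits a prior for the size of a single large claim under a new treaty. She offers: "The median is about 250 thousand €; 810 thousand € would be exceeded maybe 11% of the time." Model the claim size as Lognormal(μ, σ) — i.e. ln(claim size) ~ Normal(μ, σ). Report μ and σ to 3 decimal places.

If T ~ Lognormal(μ,σ) then ln T ~ Normal(μ,σ), so the p-quantile of ln T is μ + z_p·σ.
ln(250) = 5.521 and ln(810) = 6.697; z_{0.5} = 0, z_{0.89} = 1.227.
σ = (6.697 − 5.521)/(1.227 − (0)) = 0.958.
μ = 5.521 − (0)·0.958 = 5.521.

μ ≈ 5.521, σ ≈ 0.958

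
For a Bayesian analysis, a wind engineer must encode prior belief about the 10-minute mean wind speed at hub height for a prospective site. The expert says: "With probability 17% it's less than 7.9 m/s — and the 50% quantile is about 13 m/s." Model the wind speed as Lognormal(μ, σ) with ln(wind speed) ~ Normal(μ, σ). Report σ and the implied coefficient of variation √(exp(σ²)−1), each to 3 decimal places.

σ ≈ 0.522, CV ≈ 0.560

If T ~ Lognormal(μ,σ) then ln T ~ Normal(μ,σ), so the p-quantile of ln T is μ + z_p·σ.
ln(7.9) = 2.067 and ln(13) = 2.565; z_{0.17} = -0.9542, z_{0.5} = 0.
σ = (2.565 − 2.067)/(0 − (-0.9542)) = 0.522.
μ = 2.067 − (-0.9542)·0.522 = 2.565.
CV = √(exp(σ²)−1) = √(exp(0.2725)−1) = 0.560.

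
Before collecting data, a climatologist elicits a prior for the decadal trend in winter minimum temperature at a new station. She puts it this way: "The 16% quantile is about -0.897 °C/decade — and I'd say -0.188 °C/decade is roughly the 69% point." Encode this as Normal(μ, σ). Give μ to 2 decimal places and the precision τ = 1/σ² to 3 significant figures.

The p-quantile of Normal(μ,σ) is μ + z_p·σ, with z_{0.16} = -0.9945 and z_{0.69} = 0.4959.
Eliminate σ: μ = (z₂·x₁ − z₁·x₂)/(z₂ − z₁) = (0.4959·-0.897 − (-0.9945)·-0.188)/1.49 = -0.42.
Then σ = (x₂ − x₁)/(z₂ − z₁) = (-0.188 − -0.897)/1.49 = 0.48.
Precision τ = 1/σ² = 1/0.4757² = 4.42.

μ = -0.42, τ = 4.42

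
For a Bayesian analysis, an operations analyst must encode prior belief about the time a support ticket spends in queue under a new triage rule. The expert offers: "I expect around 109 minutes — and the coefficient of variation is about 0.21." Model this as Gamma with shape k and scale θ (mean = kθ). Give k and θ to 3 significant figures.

For Gamma(k, scale θ): mean = kθ, variance = kθ², so CV = 1/√k.
CV = 0.21, hence k = 1/CV² = 22.7.
Then θ = mean/k = 109/22.7 = 4.81.

k ≈ 22.7, θ ≈ 4.81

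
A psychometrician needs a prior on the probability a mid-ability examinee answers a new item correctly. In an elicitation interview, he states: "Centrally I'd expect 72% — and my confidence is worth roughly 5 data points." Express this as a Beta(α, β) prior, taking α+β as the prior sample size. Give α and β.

α = 3.6, β = 1.4

Under the effective-sample-size interpretation, Beta(α, β) has prior mean α/(α+β) and prior sample size α+β.
So α+β = 5 and α/(α+β) = 0.72, giving α = 0.72·5 = 3.6 and β = 5 − 3.6 = 1.4.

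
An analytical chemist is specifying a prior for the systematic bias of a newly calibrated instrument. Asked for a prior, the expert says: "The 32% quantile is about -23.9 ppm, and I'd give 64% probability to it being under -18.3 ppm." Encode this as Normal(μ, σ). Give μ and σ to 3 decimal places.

μ = -20.730, σ = 6.778

The p-quantile of Normal(μ,σ) is μ + z_p·σ, with z_{0.32} = -0.4677 and z_{0.64} = 0.3585.
Eliminate σ: μ = (z₂·x₁ − z₁·x₂)/(z₂ − z₁) = (0.3585·-23.9 − (-0.4677)·-18.3)/0.8262 = -20.730.
Then σ = (x₂ − x₁)/(z₂ − z₁) = (-18.3 − -23.9)/0.8262 = 6.778.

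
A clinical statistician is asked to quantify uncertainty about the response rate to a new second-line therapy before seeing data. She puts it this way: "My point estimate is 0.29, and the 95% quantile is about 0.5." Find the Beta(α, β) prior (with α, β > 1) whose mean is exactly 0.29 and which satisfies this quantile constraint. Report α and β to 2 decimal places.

α ≈ 4.04, β ≈ 9.89

With mean 0.29 fixed, write α = 0.29s, β = 0.71s where s = α+β.
Need P(θ < 0.5) = 0.95 under Beta(0.29s, 0.71s). Normal approximation: (q−m)/√(m(1−m)/s) ≈ z_{0.95} = 1.64, so s ≈ 0.29·0.71·(1.64)²/(0.5−0.29)² = 12.6.
At s = 12.6: P(θ<0.5) ≈ 0.942. Adjusting to match 0.95 gives s ≈ 13.93.
So α = 0.29·13.93 ≈ 4.04, β = 0.71·13.93 ≈ 9.89.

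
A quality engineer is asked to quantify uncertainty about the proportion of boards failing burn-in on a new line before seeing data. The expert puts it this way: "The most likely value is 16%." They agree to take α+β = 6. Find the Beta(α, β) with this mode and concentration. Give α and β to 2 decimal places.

α = 1.64, β = 4.36

For α,β > 1 the Beta mode is (α−1)/(α+β−2). With α+β = 6, the mode is (α−1)/4.
Set (α−1)/4 = 0.16 → α = 1 + 0.16·4 = 1.64.
β = 6 − α = 4.36.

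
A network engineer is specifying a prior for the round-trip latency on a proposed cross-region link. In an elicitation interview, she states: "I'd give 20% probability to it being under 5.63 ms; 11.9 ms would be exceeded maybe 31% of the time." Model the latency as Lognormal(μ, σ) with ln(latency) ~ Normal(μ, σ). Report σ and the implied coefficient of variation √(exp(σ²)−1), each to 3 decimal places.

If T ~ Lognormal(μ,σ) then ln T ~ Normal(μ,σ), so the p-quantile of ln T is μ + z_p·σ.
ln(5.63) = 1.728 and ln(11.9) = 2.477; z_{0.2} = -0.8416, z_{0.69} = 0.4959.
σ = (2.477 − 1.728)/(0.4959 − (-0.8416)) = 0.560.
μ = 1.728 − (-0.8416)·0.560 = 2.199.
CV = √(exp(σ²)−1) = √(exp(0.3131)−1) = 0.606.

σ ≈ 0.560, CV ≈ 0.606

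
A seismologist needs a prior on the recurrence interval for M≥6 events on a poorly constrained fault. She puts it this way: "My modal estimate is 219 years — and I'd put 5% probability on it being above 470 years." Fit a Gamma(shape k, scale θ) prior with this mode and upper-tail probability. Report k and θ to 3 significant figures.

Gamma(k,θ) with k>1 has mode (k−1)θ, so θ = 219/(k−1).
Need P(X < 470) = 0.95 with θ tied to k this way. Start at k = 2, θ = 219: P(X<470) ≈ 0.632.
Too low — raise k to concentrate. Iterating converges to k ≈ 5.73.
Then θ = 219/(5.73−1) ≈ 46.3.

k ≈ 5.73, θ ≈ 46.3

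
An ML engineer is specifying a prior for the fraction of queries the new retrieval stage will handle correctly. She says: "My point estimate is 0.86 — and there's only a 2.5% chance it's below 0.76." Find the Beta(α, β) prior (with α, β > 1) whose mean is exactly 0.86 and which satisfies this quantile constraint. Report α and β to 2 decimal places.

With mean 0.86 fixed, write α = 0.86s, β = 0.14s where s = α+β.
Need P(θ < 0.76) = 0.025 under Beta(0.86s, 0.14s). Normal approximation: (q−m)/√(m(1−m)/s) ≈ z_{0.025} = -1.96, so s ≈ 0.86·0.14·(-1.96)²/(0.76−0.86)² = 46.3.
At s = 46.3: P(θ<0.76) ≈ 0.038. Adjusting to match 0.025 gives s ≈ 57.31.
So α = 0.86·57.31 ≈ 49.29, β = 0.14·57.31 ≈ 8.02.

α ≈ 49.29, β ≈ 8.02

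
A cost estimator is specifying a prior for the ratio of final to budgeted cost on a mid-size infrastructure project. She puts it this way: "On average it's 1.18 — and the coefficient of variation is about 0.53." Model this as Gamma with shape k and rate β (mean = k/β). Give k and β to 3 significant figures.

For Gamma(k, rate β): mean = k/β, variance = k/β², so CV = 1/√k.
CV = 0.53, hence k = 1/CV² = 3.56.
Then β = k/mean = 3.56/1.18 = 3.02.

k ≈ 3.56, β ≈ 3.02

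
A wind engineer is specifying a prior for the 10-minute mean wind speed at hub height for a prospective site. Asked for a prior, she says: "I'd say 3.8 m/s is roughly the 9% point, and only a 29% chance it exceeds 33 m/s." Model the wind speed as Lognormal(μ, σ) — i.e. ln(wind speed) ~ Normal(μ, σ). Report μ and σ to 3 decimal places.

μ ≈ 2.865, σ ≈ 1.141

If T ~ Lognormal(μ,σ) then ln T ~ Normal(μ,σ), so the p-quantile of ln T is μ + z_p·σ.
ln(3.8) = 1.335 and ln(33) = 3.497; z_{0.09} = -1.341, z_{0.71} = 0.5534.
σ = (3.497 − 1.335)/(0.5534 − (-1.341)) = 1.141.
μ = 1.335 − (-1.341)·1.141 = 2.865.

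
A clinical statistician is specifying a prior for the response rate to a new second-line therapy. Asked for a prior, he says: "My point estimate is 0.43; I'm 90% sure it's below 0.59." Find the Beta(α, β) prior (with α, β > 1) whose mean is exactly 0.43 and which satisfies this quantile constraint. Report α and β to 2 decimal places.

α ≈ 6.78, β ≈ 8.99

With mean 0.43 fixed, write α = 0.43s, β = 0.57s where s = α+β.
Need P(θ < 0.59) = 0.9 under Beta(0.43s, 0.57s). Normal approximation: (q−m)/√(m(1−m)/s) ≈ z_{0.9} = 1.28, so s ≈ 0.43·0.57·(1.28)²/(0.59−0.43)² = 15.7.
At s = 15.7: P(θ<0.59) ≈ 0.900. Adjusting to match 0.9 gives s ≈ 15.77.
So α = 0.43·15.77 ≈ 6.78, β = 0.57·15.77 ≈ 8.99.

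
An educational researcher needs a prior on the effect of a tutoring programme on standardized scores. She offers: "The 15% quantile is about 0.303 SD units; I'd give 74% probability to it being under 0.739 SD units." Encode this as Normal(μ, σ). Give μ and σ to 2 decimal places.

μ = 0.57, σ = 0.26

The p-quantile of Normal(μ,σ) is μ + z_p·σ, with z_{0.15} = -1.036 and z_{0.74} = 0.6433.
Eliminate σ: μ = (z₂·x₁ − z₁·x₂)/(z₂ − z₁) = (0.6433·0.303 − (-1.036)·0.739)/1.68 = 0.57.
Then σ = (x₂ − x₁)/(z₂ − z₁) = (0.739 − 0.303)/1.68 = 0.26.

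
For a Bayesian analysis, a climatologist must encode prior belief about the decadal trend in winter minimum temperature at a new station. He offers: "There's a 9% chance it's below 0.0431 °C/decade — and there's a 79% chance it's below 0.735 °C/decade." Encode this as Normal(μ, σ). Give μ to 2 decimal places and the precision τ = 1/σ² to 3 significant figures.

μ = 0.48, τ = 9.63

The p-quantile of Normal(μ,σ) is μ + z_p·σ, with z_{0.09} = -1.341 and z_{0.79} = 0.8064.
Eliminate σ: μ = (z₂·x₁ − z₁·x₂)/(z₂ − z₁) = (0.8064·0.0431 − (-1.341)·0.735)/2.147 = 0.48.
Then σ = (x₂ − x₁)/(z₂ − z₁) = (0.735 − 0.0431)/2.147 = 0.32.
Precision τ = 1/σ² = 1/0.3222² = 9.63.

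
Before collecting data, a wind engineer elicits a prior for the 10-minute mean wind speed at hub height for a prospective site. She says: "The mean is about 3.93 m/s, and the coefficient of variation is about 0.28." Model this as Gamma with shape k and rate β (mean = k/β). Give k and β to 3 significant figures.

For Gamma(k, rate β): mean = k/β, variance = k/β², so CV = 1/√k.
CV = 0.28, hence k = 1/CV² = 12.8.
Then β = k/mean = 12.8/3.93 = 3.25.

k ≈ 12.8, β ≈ 3.25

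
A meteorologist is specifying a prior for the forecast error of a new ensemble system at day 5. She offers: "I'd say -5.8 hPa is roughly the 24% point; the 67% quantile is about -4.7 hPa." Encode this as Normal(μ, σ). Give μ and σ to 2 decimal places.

For Normal(μ,σ), the p-quantile is μ + z_p·σ. Here z_{0.24} = -0.7063, z_{0.67} = 0.4399.
So -5.8 = μ − 0.7063σ and -4.7 = μ + 0.4399σ.
Subtracting: σ = (-4.7 − -5.8)/(0.4399 − (-0.7063)) = 0.96.
Then μ = -5.8 − (-0.7063)·0.96 = -5.12.

μ = -5.12, σ = 0.96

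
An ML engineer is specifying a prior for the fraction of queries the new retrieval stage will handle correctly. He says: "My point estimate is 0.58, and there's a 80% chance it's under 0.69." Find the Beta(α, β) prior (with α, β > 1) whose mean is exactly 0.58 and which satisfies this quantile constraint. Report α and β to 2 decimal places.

With mean 0.58 fixed, write α = 0.58s, β = 0.42s where s = α+β.
Need P(θ < 0.69) = 0.8 under Beta(0.58s, 0.42s). Normal approximation: (q−m)/√(m(1−m)/s) ≈ z_{0.8} = 0.842, so s ≈ 0.58·0.42·(0.842)²/(0.69−0.58)² = 14.3.
At s = 14.3: P(θ<0.69) ≈ 0.797. Adjusting to match 0.8 gives s ≈ 14.61.
So α = 0.58·14.61 ≈ 8.47, β = 0.42·14.61 ≈ 6.13.

α ≈ 8.47, β ≈ 6.13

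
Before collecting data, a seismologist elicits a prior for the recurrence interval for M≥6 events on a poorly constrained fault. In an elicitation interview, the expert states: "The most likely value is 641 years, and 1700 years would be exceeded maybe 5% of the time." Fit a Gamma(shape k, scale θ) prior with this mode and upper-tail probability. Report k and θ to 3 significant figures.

Gamma(k,θ) with k>1 has mode (k−1)θ, so θ = 641/(k−1).
Need P(X < 1700) = 0.95 with θ tied to k this way. Start at k = 2, θ = 641: P(X<1700) ≈ 0.743.
Too low — raise k to concentrate. Iterating converges to k ≈ 3.83.
Then θ = 641/(3.83−1) ≈ 226.

k ≈ 3.83, θ ≈ 226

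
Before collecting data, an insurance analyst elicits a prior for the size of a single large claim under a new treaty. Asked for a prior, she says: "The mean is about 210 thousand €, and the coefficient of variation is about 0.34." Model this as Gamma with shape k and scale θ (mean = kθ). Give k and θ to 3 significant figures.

For Gamma(k, scale θ): mean = kθ, variance = kθ², so CV = 1/√k.
CV = 0.34, hence k = 1/CV² = 8.65.
Then θ = mean/k = 210/8.65 = 24.3.

k ≈ 8.65, θ ≈ 24.3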